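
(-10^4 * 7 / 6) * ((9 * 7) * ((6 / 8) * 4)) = -2205000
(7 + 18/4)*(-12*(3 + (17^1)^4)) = -11526312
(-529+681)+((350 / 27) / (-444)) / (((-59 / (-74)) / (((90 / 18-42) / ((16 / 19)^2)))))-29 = 152818627 / 1223424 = 124.91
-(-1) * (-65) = -65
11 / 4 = 2.75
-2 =-2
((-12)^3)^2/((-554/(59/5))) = -88086528/1385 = -63600.38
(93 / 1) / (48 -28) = 93 / 20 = 4.65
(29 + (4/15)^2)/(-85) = -0.34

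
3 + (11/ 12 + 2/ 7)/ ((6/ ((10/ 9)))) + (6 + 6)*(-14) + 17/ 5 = -1830019/ 11340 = -161.38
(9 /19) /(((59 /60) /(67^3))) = 162412020 /1121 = 144881.37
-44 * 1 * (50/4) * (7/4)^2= -13475/8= -1684.38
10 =10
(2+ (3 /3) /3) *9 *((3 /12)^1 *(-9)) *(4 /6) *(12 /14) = -27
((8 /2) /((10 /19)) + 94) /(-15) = -508 /75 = -6.77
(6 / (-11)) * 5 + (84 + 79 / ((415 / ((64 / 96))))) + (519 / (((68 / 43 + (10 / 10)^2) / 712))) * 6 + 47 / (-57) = 2756645534003 / 3209195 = 858983.49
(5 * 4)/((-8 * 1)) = -5/2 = -2.50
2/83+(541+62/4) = 92383/166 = 556.52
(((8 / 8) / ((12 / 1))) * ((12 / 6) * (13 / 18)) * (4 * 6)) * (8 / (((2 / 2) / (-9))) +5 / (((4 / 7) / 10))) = 403 / 9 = 44.78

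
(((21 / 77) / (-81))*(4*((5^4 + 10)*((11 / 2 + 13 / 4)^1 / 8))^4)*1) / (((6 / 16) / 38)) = -4635757178819921875 / 14598144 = -317557984002.62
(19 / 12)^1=19 / 12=1.58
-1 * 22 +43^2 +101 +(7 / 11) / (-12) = 254489 / 132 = 1927.95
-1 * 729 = -729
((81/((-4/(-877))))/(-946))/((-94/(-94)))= -71037/3784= -18.77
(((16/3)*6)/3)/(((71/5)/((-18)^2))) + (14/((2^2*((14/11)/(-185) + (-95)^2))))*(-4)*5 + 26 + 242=666817567238/1303976131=511.37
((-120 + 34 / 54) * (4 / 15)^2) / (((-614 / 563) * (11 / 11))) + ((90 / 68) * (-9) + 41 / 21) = -965829629 / 443875950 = -2.18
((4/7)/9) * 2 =8/63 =0.13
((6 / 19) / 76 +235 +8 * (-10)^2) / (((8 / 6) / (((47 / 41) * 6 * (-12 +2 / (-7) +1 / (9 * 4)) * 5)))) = -542456679795 / 1657712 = -327232.16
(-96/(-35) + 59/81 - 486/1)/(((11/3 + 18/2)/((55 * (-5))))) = 75238295/7182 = 10475.95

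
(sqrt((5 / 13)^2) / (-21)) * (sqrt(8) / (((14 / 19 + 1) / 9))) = -190 * sqrt(2) / 1001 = -0.27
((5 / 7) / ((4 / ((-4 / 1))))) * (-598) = 2990 / 7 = 427.14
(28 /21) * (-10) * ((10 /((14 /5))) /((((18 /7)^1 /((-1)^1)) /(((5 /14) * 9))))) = 1250 /21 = 59.52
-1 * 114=-114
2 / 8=1 / 4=0.25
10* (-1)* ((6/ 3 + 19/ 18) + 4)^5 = -165191847035/ 944784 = -174846.15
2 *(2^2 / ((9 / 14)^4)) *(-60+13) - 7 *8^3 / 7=-2713.56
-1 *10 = -10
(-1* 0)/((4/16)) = 0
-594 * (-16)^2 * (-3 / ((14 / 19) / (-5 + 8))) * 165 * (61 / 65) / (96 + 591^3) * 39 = 26171963136 / 481658723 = 54.34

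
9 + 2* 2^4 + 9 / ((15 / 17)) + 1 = 261 / 5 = 52.20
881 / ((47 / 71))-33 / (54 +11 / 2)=7440467 / 5593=1330.32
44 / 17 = 2.59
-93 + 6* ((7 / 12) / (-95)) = -93.04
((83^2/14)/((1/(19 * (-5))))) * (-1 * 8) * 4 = 10471280/7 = 1495897.14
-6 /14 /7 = -3 /49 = -0.06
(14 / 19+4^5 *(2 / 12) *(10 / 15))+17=22489 / 171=131.51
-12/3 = -4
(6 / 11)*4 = 24 / 11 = 2.18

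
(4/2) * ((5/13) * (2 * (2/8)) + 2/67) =387/871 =0.44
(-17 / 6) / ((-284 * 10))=17 / 17040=0.00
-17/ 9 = -1.89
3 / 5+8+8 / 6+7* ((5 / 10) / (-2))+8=971 / 60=16.18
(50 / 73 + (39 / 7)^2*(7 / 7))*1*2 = 226966 / 3577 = 63.45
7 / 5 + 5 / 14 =123 / 70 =1.76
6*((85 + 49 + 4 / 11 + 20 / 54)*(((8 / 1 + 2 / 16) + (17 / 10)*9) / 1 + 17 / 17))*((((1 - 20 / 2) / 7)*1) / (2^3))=-2443477 / 770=-3173.35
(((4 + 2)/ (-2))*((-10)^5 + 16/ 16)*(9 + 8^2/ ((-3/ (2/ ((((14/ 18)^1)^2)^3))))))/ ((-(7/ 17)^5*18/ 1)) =1023042883321361475/ 3954653486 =258693432.17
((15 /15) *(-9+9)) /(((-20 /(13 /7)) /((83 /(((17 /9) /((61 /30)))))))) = 0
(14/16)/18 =7/144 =0.05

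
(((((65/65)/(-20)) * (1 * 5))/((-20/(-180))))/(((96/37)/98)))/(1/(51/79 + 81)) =-17540775/2528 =-6938.60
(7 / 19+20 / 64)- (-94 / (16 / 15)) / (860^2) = 15312399 / 22483840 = 0.68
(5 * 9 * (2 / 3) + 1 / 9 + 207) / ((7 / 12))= 8536 / 21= 406.48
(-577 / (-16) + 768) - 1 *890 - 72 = -2527 / 16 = -157.94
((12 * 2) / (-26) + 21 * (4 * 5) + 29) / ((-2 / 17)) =-99025 / 26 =-3808.65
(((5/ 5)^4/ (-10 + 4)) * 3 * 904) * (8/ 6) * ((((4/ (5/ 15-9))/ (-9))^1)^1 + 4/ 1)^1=-285664/ 117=-2441.57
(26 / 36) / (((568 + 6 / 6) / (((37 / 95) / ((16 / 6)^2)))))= 481 / 6919040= 0.00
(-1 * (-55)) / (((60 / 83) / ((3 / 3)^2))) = 913 / 12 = 76.08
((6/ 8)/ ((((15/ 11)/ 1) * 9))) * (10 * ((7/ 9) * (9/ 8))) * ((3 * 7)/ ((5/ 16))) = 539/ 15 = 35.93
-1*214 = -214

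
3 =3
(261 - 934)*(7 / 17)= -4711 / 17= -277.12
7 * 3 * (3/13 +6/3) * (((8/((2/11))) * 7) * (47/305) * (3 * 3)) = 20010.83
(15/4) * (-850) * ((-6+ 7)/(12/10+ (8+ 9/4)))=-63750/229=-278.38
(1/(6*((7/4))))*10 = 20/21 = 0.95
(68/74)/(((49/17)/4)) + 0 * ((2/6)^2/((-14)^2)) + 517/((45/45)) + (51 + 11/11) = 1033909/1813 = 570.28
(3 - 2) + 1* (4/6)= 5/3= 1.67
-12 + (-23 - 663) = -698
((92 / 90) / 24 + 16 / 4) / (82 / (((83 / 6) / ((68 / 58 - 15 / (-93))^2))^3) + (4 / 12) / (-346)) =113996696559683785233155638433 / 4888954438800703499754888210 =23.32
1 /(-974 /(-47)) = 47 /974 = 0.05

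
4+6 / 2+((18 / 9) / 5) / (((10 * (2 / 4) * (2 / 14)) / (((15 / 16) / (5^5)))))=875021 / 125000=7.00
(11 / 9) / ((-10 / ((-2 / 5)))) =11 / 225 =0.05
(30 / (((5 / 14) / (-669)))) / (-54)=3122 / 3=1040.67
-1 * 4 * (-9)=36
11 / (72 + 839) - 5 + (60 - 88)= -30052 / 911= -32.99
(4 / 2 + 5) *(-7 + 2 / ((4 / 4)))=-35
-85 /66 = -1.29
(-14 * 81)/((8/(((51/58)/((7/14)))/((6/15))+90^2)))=-266521185/232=-1148798.21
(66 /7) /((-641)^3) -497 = -916280654425 /1843623047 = -497.00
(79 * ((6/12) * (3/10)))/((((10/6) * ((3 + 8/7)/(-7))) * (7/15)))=-14931/580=-25.74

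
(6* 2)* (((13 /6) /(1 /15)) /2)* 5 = 975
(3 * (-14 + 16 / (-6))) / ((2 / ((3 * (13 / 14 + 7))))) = -8325 / 14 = -594.64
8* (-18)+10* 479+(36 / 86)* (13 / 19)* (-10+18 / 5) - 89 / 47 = 891293269 / 191995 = 4642.27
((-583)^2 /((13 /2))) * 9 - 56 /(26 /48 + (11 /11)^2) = 226348602 /481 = 470579.21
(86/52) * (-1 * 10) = -215/13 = -16.54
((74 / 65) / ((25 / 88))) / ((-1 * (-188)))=1628 / 76375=0.02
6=6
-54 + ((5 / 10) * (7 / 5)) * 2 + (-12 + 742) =3387 / 5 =677.40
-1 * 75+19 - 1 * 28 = -84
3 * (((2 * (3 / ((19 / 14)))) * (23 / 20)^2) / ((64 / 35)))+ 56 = 65.59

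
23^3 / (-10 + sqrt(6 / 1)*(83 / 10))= 6083500 / 15667 + 5049305*sqrt(6) / 15667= 1177.74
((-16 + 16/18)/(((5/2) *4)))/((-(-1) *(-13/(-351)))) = -204/5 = -40.80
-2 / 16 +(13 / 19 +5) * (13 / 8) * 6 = 55.30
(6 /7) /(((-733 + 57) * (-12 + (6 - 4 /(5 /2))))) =15 /89908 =0.00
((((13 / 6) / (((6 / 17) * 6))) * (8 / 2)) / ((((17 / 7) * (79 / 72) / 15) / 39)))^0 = 1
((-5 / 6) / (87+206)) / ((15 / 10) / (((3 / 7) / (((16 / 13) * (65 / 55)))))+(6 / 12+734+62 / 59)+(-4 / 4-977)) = 3245 / 270811989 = 0.00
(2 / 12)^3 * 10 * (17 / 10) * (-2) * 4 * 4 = -68 / 27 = -2.52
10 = 10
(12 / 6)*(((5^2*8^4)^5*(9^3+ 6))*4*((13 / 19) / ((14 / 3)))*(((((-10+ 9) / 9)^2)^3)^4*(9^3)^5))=20491378304535756800000000000 / 817887699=25054024323375667739.44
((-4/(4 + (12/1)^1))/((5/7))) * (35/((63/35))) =-245/36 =-6.81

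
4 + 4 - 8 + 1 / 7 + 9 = 64 / 7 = 9.14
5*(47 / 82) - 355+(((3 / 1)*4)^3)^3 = 423101959989 / 82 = 5159779999.87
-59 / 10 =-5.90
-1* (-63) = 63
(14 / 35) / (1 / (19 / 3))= 38 / 15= 2.53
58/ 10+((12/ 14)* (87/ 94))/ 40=76589/ 13160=5.82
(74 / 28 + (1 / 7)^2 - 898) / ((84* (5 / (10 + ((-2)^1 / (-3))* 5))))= -87743 / 3087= -28.42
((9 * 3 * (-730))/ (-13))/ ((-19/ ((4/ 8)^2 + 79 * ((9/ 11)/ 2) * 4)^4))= -10395640598349015855/ 462889856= -22458130079.11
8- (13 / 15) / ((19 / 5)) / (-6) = 2749 / 342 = 8.04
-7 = -7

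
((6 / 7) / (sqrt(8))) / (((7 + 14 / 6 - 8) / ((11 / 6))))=33 * sqrt(2) / 112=0.42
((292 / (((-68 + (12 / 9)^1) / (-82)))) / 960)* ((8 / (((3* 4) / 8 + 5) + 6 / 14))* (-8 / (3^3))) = -41902 / 327375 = -0.13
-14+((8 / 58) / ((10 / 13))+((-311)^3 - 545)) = -4361714524 / 145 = -30080789.82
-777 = -777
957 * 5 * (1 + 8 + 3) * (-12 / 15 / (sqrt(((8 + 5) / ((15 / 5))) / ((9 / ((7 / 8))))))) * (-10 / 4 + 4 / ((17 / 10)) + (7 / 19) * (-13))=349366.58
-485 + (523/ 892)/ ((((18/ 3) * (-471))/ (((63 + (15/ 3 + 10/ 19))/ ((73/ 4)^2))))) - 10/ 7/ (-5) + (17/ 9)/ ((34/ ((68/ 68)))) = -216476351704475/ 446657243886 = -484.66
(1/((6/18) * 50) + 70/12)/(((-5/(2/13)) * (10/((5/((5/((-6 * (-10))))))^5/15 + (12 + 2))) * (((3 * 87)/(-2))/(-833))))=-2936425753016/489375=-6000359.14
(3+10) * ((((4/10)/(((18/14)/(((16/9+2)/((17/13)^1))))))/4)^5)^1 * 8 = 648993430904/10896201253125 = 0.06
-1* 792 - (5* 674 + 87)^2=-11951641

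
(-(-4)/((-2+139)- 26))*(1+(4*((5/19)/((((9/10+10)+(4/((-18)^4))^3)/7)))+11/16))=0.09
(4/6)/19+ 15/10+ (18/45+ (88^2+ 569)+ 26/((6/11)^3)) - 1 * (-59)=87560359/10260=8534.15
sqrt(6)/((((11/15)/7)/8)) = 840*sqrt(6)/11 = 187.05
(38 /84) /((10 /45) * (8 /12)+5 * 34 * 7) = 171 /449876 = 0.00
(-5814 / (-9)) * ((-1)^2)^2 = 646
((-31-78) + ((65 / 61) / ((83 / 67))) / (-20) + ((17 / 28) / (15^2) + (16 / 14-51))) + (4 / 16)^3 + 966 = 58844726023 / 72907200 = 807.12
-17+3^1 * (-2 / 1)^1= -23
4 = 4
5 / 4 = 1.25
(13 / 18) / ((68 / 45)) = 65 / 136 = 0.48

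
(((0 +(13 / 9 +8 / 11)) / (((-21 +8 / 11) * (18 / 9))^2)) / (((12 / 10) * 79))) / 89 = 0.00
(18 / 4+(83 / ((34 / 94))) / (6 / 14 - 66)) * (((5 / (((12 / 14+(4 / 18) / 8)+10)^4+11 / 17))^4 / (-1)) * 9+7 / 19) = 93771978267358371718894751066662672447264588036204430096320251691 / 254409826646095561639788797304692883473492870649300364844373426114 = 0.37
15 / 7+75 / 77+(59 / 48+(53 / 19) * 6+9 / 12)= 1533193 / 70224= 21.83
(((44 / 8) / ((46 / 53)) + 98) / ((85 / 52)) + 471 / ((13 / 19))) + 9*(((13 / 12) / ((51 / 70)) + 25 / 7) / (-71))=18986622519 / 25262510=751.57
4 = 4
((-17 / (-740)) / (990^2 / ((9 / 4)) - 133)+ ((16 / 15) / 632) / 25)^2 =16640730907087849 / 3645445817869518782250000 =0.00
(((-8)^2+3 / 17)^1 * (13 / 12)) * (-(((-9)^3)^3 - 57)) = 915797600653 / 34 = 26935223548.62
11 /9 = 1.22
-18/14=-9/7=-1.29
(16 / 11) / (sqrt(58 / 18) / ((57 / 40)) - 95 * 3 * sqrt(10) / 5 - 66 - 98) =-2736 / (-440 * sqrt(29) +308484 +107217 * sqrt(10)) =-0.00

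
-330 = -330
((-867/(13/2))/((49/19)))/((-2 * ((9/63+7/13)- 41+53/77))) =-181203/277690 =-0.65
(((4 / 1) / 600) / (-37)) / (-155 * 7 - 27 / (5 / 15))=1 / 6471300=0.00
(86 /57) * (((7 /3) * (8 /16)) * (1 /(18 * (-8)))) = -0.01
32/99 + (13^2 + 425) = 58838/99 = 594.32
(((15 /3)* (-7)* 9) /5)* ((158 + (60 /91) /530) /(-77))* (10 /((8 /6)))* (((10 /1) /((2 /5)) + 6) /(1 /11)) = 330617.60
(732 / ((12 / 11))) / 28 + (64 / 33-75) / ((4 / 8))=-112873 / 924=-122.16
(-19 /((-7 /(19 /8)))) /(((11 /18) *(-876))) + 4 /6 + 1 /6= 221591 /269808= 0.82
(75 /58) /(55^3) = 3 /385990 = 0.00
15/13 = 1.15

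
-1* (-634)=634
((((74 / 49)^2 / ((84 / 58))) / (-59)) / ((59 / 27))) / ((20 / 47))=-16793523 / 585051670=-0.03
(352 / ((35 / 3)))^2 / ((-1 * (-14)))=557568 / 8575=65.02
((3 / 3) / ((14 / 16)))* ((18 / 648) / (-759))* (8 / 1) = -16 / 47817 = -0.00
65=65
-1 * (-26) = 26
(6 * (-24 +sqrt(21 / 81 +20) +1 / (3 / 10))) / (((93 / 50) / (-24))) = 1600- 800 * sqrt(1641) / 93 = 1251.53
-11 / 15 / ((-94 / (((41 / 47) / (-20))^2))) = 18491 / 1245876000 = 0.00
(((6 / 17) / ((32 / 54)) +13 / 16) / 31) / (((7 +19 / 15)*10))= 1149 / 2091136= 0.00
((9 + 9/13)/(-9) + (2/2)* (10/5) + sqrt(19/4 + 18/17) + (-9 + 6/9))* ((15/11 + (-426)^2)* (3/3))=-192305513/143 + 1996251* sqrt(6715)/374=-907406.11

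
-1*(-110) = 110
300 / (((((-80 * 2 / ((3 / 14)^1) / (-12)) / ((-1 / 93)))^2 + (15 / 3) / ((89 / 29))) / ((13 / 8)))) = 156195 / 10728758282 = 0.00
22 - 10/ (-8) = 93/ 4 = 23.25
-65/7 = -9.29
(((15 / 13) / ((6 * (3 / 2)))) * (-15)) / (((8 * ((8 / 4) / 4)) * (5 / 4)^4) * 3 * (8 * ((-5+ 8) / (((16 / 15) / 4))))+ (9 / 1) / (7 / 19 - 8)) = -116000 / 158975739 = -0.00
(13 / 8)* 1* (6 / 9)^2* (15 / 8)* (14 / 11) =455 / 264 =1.72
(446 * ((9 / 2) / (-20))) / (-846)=223 / 1880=0.12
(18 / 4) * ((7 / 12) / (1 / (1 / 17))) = 21 / 136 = 0.15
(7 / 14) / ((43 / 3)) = 0.03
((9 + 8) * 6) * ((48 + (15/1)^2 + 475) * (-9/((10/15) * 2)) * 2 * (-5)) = 5149980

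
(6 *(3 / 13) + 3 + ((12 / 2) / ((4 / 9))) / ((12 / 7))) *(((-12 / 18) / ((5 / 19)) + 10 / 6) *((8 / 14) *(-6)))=255 / 7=36.43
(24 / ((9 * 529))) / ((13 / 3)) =0.00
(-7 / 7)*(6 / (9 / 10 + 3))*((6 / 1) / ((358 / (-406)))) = 24360 / 2327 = 10.47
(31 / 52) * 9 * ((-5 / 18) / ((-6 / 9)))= 465 / 208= 2.24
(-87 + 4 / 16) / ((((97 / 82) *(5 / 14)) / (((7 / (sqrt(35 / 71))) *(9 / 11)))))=-896301 *sqrt(2485) / 26675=-1674.99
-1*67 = -67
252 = 252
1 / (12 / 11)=11 / 12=0.92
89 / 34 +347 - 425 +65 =-353 / 34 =-10.38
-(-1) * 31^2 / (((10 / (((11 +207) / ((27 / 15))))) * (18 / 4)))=2586.40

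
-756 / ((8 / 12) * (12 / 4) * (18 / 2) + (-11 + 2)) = -84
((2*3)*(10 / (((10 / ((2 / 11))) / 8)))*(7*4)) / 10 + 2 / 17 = 24.55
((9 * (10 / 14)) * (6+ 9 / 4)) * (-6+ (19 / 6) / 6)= -32505 / 112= -290.22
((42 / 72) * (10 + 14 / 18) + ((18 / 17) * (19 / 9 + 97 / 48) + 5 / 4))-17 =-5.09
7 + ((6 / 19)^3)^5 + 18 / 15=622426210575791653139 / 75905635149373991495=8.20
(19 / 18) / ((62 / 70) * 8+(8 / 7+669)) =665 / 426654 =0.00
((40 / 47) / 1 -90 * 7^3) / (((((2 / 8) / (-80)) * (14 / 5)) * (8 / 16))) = 2321360000 / 329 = 7055805.47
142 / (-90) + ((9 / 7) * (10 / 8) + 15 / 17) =19529 / 21420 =0.91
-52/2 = -26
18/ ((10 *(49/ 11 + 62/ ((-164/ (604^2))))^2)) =1830609/ 19343652021880805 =0.00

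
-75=-75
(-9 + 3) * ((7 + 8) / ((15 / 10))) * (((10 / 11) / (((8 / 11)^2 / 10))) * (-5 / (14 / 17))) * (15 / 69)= 1753125 / 1288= 1361.12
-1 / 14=-0.07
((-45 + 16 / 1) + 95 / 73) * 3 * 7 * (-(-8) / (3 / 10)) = -1132320 / 73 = -15511.23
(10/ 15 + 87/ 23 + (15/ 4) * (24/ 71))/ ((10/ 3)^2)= 84021/ 163300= 0.51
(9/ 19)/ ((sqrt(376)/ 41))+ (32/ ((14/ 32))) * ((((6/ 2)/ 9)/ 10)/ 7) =256/ 735+ 369 * sqrt(94)/ 3572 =1.35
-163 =-163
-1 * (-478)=478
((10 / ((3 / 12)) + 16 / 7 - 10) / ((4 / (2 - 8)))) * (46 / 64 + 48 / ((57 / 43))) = -7611567 / 4256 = -1788.43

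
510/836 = 255/418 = 0.61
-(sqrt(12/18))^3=-2 * sqrt(6)/9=-0.54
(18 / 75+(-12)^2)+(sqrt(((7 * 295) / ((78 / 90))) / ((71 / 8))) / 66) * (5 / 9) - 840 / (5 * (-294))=25 * sqrt(2287194) / 274131+25342 / 175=144.95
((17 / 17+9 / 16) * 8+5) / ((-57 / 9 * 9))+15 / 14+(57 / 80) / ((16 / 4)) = 120343 / 127680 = 0.94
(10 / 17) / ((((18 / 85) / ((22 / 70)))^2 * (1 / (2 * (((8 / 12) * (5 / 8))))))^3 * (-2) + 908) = 1572102054235625 / 2425832406023573534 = 0.00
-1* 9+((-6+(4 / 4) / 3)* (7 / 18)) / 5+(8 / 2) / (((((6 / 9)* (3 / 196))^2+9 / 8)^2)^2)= -408981104913817129829 / 58892937586624721070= -6.94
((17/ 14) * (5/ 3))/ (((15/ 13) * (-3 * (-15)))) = 221/ 5670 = 0.04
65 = 65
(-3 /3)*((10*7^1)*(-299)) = 20930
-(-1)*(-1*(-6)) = 6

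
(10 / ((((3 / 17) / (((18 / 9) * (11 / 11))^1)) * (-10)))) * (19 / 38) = -5.67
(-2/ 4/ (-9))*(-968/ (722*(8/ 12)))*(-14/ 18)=847/ 9747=0.09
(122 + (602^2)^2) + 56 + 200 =131336659594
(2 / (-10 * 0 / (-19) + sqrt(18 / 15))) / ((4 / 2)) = sqrt(30) / 6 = 0.91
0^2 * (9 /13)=0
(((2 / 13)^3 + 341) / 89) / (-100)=-149837 / 3910660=-0.04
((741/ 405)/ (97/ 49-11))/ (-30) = 931/ 137700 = 0.01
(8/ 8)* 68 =68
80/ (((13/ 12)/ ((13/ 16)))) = 60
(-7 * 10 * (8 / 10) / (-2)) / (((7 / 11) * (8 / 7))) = 77 / 2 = 38.50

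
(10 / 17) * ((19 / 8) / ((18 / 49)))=4655 / 1224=3.80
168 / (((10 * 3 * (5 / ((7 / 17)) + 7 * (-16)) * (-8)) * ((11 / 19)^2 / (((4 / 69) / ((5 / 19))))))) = 672182 / 145898775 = 0.00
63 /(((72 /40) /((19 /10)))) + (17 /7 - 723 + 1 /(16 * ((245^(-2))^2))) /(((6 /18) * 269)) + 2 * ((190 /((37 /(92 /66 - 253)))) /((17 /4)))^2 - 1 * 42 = 34999225461811715701 /12980740660272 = 2696242.56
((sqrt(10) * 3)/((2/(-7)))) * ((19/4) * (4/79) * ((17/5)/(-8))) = 6783 * sqrt(10)/6320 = 3.39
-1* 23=-23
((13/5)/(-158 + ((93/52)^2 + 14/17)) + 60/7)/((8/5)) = 529808353/99092770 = 5.35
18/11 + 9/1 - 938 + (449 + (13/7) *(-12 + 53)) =-30971/77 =-402.22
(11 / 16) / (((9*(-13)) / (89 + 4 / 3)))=-2981 / 5616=-0.53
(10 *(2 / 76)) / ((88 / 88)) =5 / 19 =0.26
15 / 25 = 3 / 5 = 0.60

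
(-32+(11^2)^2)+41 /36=525965 /36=14610.14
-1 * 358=-358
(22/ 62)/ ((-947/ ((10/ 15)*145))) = -3190/ 88071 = -0.04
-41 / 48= -0.85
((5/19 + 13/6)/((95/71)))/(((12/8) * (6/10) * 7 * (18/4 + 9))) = 39334/1842183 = 0.02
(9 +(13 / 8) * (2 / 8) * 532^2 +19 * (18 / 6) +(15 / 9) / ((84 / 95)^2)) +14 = 2435603453 / 21168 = 115060.63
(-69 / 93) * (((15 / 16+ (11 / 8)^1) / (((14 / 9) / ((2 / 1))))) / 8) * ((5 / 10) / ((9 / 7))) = -851 / 7936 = -0.11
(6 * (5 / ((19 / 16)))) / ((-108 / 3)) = -40 / 57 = -0.70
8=8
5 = 5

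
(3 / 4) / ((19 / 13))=39 / 76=0.51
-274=-274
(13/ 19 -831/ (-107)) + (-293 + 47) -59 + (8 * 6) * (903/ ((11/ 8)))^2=5092462849699/ 245993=20701657.57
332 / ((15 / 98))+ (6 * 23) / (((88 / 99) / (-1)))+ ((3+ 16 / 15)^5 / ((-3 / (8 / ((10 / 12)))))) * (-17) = 949505616113 / 15187500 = 62518.89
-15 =-15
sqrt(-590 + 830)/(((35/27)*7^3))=108*sqrt(15)/12005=0.03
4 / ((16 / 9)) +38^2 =5785 / 4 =1446.25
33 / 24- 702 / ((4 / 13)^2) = -14827 / 2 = -7413.50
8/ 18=4/ 9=0.44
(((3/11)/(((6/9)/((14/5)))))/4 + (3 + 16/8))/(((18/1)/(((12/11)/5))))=1163/18150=0.06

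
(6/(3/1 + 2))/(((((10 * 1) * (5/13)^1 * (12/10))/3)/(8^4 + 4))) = 3198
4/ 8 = 1/ 2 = 0.50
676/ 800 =169/ 200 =0.84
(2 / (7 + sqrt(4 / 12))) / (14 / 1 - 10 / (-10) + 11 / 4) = 84 / 5183 - 4 * sqrt(3) / 5183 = 0.01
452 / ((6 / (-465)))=-35030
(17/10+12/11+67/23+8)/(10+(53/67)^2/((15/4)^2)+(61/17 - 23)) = -1308386385/894340832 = -1.46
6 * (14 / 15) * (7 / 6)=98 / 15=6.53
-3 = -3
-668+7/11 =-7341/11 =-667.36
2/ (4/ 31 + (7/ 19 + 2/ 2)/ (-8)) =-4712/ 99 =-47.60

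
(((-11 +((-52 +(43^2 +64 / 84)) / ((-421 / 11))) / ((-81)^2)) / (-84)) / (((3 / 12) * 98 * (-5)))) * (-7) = 319239547 / 42634263735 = 0.01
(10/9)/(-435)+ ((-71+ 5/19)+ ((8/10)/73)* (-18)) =-385193494/5430105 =-70.94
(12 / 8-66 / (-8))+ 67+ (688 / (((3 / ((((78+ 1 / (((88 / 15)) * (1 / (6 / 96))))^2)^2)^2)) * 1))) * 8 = 2516451094978790743.87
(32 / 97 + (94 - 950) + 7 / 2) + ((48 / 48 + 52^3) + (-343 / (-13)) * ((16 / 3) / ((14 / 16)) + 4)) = 1059415447 / 7566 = 140023.19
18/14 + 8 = 9.29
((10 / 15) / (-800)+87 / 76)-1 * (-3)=4.14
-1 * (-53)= 53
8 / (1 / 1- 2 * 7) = -0.62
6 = 6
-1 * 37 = -37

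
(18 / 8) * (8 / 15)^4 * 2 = 2048 / 5625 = 0.36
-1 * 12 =-12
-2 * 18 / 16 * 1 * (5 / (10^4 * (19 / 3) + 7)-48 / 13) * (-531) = -3352951179 / 760084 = -4411.29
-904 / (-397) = 904 / 397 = 2.28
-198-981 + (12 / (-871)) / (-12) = -1026908 / 871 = -1179.00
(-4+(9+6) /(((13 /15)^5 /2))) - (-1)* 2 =22038664 /371293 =59.36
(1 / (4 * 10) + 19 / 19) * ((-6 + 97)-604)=-21033 / 40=-525.82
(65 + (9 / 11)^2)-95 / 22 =14847 / 242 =61.35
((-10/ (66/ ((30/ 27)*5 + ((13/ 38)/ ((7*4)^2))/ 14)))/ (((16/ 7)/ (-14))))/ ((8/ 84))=104272585/ 1926144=54.14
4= 4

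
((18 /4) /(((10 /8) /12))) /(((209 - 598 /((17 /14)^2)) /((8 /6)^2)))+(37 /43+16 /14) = 137869329 /85494535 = 1.61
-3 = -3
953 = 953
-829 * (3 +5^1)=-6632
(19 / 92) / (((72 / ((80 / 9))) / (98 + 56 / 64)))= 75145 / 29808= 2.52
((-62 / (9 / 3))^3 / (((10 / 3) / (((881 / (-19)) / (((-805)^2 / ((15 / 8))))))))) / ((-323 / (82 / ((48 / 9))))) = -1076080711 / 63630870800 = -0.02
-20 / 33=-0.61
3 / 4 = 0.75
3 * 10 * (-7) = -210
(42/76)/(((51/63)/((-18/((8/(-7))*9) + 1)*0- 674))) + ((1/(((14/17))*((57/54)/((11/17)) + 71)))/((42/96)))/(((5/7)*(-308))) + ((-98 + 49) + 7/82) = -47502271431147/93319315670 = -509.03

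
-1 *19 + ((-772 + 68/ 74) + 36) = -27901/ 37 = -754.08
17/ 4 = 4.25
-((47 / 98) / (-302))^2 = -2209 / 875923216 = -0.00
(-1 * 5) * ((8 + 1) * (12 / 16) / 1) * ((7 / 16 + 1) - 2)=1215 / 64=18.98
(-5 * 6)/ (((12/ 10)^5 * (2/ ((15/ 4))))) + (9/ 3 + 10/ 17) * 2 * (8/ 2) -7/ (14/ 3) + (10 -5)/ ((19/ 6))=6897785/ 1116288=6.18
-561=-561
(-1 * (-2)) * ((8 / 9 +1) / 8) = 17 / 36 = 0.47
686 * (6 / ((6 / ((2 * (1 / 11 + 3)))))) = 46648 / 11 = 4240.73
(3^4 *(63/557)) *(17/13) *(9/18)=86751/14482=5.99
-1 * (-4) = 4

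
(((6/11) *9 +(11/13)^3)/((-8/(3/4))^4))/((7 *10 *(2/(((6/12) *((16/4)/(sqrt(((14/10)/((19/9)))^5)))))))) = 240568595 *sqrt(665)/365061526781952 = 0.00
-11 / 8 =-1.38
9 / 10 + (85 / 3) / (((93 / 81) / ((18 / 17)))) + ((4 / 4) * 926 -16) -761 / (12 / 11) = 445369 / 1860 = 239.45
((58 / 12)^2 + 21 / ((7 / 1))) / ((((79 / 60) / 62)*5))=248.26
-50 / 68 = -25 / 34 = -0.74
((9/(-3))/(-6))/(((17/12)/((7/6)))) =7/17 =0.41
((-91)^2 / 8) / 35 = 1183 / 40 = 29.58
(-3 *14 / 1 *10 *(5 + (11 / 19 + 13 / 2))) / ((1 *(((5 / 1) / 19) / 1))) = -19278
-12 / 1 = -12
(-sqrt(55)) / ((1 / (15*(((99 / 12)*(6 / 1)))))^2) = -2205225*sqrt(55) / 4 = -4088596.58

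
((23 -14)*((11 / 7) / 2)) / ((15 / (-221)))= -104.19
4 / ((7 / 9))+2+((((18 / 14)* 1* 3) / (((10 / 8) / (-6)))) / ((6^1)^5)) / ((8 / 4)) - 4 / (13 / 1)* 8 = 7301 / 1560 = 4.68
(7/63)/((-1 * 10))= -1/90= -0.01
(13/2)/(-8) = -13/16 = -0.81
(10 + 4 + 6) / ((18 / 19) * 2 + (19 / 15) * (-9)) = -1900 / 903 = -2.10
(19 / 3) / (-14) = -0.45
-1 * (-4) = 4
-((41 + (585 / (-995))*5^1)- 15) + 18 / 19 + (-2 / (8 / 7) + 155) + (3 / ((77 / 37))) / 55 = 8401026259 / 64050140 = 131.16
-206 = -206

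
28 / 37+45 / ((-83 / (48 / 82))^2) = 325210492 / 428475133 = 0.76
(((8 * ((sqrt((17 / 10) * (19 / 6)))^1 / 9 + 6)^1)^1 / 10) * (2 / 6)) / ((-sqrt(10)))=sqrt(10) * (-1620 - sqrt(4845)) / 10125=-0.53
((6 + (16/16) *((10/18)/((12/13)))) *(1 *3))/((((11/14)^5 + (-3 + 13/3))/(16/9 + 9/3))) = 4122286504/71130123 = 57.95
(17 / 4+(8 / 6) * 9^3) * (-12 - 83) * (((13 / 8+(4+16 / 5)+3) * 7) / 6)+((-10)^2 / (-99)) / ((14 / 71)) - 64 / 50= -1418691549139 / 1108800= -1279483.72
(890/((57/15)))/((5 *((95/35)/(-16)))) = -99680/361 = -276.12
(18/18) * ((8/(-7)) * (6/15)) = -16/35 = -0.46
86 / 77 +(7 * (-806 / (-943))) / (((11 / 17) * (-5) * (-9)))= 4320808 / 3267495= 1.32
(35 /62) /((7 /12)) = 30 /31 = 0.97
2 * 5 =10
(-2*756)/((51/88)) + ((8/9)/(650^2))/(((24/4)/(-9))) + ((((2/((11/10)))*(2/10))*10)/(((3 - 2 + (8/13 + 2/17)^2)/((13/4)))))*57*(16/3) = -241999448028179/889841720625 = -271.96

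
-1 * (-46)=46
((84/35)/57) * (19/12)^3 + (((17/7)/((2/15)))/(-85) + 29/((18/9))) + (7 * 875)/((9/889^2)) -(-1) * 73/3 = 8132403676447/15120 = 537857386.01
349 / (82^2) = 349 / 6724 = 0.05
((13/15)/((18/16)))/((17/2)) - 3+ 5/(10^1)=-11059/4590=-2.41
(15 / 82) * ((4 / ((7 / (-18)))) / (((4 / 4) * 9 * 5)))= -12 / 287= -0.04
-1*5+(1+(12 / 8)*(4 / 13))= -46 / 13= -3.54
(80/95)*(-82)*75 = -98400/19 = -5178.95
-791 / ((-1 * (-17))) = -46.53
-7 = -7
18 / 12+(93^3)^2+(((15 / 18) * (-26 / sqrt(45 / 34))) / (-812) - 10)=13 * sqrt(170) / 7308+1293980366881 / 2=646990183440.52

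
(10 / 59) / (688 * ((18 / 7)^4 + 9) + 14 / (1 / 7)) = 12005 / 2576110451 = 0.00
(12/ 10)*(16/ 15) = 32/ 25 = 1.28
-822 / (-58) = 411 / 29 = 14.17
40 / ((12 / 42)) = 140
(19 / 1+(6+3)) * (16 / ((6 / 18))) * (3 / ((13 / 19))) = 76608 / 13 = 5892.92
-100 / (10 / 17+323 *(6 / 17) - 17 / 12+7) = -4080 / 4903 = -0.83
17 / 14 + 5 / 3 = 121 / 42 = 2.88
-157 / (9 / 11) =-1727 / 9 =-191.89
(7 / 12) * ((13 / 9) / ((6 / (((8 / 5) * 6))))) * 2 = 364 / 135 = 2.70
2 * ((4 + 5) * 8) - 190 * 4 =-616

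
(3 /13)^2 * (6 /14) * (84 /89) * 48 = 15552 /15041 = 1.03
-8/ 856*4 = -0.04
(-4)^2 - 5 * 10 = -34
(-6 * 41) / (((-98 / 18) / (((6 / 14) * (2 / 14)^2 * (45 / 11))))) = 298890 / 184877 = 1.62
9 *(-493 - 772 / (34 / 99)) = -419355 / 17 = -24667.94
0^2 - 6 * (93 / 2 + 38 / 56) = -3963 / 14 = -283.07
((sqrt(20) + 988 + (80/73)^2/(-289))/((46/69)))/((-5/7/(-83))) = 1743* sqrt(5)/5 + 1326068846802/7700405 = 172987.17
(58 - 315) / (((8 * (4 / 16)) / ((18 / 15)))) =-771 / 5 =-154.20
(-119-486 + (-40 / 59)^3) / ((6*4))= -124318295 / 4929096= -25.22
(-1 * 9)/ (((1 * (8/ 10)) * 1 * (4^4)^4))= -45/ 17179869184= -0.00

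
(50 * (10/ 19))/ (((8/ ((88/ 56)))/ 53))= 72875/ 266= 273.97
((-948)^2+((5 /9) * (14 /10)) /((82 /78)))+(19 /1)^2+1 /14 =1548191327 /1722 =899065.81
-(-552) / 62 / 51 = 92 / 527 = 0.17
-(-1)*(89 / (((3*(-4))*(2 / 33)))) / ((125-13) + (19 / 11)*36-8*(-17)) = -10769 / 27296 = -0.39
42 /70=3 /5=0.60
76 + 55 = 131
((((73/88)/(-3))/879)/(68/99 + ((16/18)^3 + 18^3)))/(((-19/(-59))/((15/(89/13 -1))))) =-68029065/158331004601728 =-0.00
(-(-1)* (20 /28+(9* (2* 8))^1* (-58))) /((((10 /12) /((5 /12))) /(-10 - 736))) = 21805207 /7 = 3115029.57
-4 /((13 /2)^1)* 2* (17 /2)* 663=-6936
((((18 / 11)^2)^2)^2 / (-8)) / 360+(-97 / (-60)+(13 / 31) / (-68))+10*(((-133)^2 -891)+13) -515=56798718352432906 / 338901390861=167596.59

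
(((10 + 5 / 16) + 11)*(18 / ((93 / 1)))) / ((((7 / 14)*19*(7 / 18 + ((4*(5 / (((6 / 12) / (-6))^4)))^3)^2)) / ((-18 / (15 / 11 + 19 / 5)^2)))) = -8085825 / 140343617033507112841855123228459018727248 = -0.00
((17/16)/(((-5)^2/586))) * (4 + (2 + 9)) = 373.58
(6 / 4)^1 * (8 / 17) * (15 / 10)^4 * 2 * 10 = 1215 / 17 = 71.47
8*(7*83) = 4648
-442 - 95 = -537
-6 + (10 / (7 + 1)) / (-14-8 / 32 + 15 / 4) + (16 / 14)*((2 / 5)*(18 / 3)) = -709 / 210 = -3.38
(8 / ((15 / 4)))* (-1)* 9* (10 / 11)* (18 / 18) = -17.45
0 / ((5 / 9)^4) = 0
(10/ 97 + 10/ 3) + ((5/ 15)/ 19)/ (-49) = 310301/ 90307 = 3.44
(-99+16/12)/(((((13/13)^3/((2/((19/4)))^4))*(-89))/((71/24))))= 10651136/104387121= 0.10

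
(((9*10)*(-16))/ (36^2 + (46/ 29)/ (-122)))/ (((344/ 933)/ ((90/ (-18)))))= 1485429300/ 98581843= 15.07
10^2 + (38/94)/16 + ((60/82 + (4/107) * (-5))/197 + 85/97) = 6361114247117/63041049616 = 100.90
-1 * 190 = -190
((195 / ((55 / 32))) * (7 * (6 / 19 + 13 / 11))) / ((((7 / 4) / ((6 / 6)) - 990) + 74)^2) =14583296 / 10248673017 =0.00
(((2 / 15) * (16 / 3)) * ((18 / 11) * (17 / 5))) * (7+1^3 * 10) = 18496 / 275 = 67.26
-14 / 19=-0.74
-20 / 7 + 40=260 / 7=37.14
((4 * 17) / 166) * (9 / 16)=153 / 664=0.23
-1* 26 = -26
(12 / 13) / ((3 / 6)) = 24 / 13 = 1.85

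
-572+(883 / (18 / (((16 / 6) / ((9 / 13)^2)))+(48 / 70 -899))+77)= -10503789425 / 21177571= -495.99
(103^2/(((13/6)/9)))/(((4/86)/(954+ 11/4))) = 47137346523/52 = 906487433.13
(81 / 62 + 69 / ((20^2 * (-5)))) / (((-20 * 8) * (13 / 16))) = -78861 / 8060000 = -0.01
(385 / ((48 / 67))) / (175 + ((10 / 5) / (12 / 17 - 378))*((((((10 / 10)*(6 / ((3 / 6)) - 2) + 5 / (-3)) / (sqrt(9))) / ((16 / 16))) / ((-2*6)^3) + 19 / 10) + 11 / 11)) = 19144827900 / 6233860651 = 3.07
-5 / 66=-0.08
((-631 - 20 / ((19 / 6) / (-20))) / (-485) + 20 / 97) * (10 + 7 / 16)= 13.01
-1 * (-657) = 657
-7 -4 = -11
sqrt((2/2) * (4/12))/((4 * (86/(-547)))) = -547 * sqrt(3)/1032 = -0.92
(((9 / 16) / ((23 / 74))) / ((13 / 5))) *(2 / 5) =333 / 1196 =0.28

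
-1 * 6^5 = -7776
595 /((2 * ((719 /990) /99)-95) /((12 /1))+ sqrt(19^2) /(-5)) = -87473925 /1722346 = -50.79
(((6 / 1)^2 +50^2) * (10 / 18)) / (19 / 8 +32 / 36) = 20288 / 47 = 431.66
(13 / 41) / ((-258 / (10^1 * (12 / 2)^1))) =-130 / 1763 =-0.07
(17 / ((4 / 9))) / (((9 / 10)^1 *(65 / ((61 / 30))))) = 1037 / 780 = 1.33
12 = 12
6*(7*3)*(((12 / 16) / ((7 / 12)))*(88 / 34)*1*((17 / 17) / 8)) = 891 / 17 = 52.41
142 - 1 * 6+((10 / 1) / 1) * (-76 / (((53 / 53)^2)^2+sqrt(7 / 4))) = 3448 / 3 - 1520 * sqrt(7) / 3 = -191.18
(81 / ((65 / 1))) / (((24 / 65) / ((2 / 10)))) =27 / 40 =0.68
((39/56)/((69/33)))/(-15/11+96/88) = -1573/1288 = -1.22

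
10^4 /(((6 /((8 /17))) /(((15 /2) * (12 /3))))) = 400000 /17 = 23529.41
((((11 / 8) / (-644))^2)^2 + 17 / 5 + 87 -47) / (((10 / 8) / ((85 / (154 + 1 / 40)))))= 2599034668764560709 / 135645267977863168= 19.16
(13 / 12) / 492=13 / 5904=0.00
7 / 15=0.47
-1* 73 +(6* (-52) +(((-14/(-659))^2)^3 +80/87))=-2736868638172901450383/7125769011554673567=-384.08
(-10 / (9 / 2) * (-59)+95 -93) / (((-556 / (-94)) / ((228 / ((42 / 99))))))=11767954 / 973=12094.51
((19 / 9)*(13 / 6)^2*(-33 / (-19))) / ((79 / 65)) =120835 / 8532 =14.16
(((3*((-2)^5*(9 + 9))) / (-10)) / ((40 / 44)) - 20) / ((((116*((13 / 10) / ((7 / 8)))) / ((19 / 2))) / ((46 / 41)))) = 3251717 / 309140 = 10.52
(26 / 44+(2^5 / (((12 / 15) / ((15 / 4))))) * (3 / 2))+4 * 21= 6811 / 22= 309.59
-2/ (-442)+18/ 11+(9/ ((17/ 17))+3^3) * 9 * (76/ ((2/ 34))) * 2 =2035276085/ 2431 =837217.64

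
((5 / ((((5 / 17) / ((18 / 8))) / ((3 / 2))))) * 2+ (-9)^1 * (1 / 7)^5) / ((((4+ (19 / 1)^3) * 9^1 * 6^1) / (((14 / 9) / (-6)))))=-857153 / 10677784824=-0.00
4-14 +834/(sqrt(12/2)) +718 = 139 * sqrt(6) +708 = 1048.48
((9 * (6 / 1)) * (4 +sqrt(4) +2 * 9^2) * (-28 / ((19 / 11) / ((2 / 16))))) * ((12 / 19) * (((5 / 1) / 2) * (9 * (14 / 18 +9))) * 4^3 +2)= -59026269456 / 361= -163507671.62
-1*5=-5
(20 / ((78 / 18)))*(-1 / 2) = -2.31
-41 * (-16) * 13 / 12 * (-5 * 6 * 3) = -63960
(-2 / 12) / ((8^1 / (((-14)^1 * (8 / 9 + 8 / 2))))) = 77 / 54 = 1.43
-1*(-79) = 79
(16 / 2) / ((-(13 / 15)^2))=-1800 / 169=-10.65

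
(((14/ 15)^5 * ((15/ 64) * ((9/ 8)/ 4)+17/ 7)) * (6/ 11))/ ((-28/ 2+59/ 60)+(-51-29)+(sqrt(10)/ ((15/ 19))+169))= 35585962909/ 2798107335000-148307369 * sqrt(10)/ 699526833750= 0.01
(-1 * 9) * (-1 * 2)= 18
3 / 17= 0.18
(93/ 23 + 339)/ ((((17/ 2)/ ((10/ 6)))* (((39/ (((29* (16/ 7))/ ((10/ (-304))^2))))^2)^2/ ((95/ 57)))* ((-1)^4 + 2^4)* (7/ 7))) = 13894290205352951084974333755392/ 346136615879315625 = 40141058668573.07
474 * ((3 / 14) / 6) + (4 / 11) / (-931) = 346723 / 20482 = 16.93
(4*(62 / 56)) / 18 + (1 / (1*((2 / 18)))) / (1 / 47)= 53329 / 126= 423.25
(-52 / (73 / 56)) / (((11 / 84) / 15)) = -3669120 / 803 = -4569.27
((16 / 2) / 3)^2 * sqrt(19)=64 * sqrt(19) / 9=31.00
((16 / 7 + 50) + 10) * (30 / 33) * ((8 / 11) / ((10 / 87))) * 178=54015168 / 847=63772.34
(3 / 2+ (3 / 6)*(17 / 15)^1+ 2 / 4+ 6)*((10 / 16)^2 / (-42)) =-1285 / 16128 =-0.08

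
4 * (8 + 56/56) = 36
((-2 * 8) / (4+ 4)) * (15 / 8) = -15 / 4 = -3.75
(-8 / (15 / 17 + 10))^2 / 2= 9248 / 34225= 0.27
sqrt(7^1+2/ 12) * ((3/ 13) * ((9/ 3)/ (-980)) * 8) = -3 * sqrt(258)/ 3185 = -0.02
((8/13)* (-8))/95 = -64/1235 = -0.05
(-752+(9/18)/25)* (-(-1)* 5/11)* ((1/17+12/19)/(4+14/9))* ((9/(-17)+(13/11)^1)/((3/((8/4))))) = -1534377591/83051375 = -18.48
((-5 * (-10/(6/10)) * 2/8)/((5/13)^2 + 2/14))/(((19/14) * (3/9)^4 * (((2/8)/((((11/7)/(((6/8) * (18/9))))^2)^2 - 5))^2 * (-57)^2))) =23020501726992250/75886807288131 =303.35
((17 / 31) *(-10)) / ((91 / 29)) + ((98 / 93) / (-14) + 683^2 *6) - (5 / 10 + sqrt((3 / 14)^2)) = 23687356970 / 8463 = 2798931.46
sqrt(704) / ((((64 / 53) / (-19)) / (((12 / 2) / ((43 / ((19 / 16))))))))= -57399 * sqrt(11) / 2752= -69.18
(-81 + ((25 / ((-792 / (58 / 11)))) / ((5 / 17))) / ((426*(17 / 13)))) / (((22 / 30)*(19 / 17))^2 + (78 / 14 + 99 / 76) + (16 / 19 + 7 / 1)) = -144436656929425 / 27438916050282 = -5.26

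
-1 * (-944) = 944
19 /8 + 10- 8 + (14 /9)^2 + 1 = 5051 /648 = 7.79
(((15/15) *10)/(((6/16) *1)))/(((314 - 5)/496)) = 39680/927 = 42.80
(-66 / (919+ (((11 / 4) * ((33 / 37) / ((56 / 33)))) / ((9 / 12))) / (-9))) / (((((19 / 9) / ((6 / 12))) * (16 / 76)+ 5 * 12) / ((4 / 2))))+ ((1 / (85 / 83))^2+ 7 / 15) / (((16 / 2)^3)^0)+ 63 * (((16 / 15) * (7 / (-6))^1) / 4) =-308355268212248 / 16959185444175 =-18.18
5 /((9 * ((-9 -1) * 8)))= -1 /144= -0.01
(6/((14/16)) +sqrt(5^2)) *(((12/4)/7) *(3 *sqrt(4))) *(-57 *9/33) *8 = -2043792/539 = -3791.82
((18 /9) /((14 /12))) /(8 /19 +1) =76 /63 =1.21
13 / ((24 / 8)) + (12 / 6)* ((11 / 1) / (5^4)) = 8191 / 1875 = 4.37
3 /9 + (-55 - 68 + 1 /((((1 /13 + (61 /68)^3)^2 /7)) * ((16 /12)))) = -58099156398736 /507687289725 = -114.44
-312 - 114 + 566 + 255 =395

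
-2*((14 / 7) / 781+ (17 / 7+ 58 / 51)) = -1989854 / 278817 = -7.14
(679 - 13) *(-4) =-2664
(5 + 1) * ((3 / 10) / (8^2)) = 0.03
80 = 80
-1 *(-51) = 51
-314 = -314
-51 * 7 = -357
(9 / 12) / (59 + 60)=3 / 476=0.01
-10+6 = -4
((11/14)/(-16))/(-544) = 11/121856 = 0.00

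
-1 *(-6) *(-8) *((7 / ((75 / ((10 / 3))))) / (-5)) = 224 / 75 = 2.99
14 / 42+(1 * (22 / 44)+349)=2099 / 6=349.83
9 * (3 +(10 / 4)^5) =28989 / 32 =905.91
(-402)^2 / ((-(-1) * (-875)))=-161604 / 875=-184.69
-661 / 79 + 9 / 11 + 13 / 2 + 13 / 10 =1091 / 4345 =0.25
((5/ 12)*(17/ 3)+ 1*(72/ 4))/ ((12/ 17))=12461/ 432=28.84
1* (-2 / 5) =-2 / 5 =-0.40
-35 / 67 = -0.52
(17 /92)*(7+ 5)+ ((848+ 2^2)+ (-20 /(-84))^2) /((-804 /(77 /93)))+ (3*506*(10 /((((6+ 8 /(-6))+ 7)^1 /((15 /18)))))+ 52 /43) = 5063367376481 /4658819004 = 1086.83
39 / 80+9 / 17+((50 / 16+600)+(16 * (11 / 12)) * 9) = 1001153 / 1360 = 736.14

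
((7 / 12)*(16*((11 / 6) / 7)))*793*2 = 34892 / 9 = 3876.89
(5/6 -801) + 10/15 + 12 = -1575/2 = -787.50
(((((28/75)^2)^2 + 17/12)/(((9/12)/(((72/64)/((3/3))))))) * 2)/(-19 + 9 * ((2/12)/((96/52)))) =-727021996/3069140625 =-0.24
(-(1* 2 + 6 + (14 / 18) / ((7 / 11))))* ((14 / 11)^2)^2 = -3188528 / 131769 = -24.20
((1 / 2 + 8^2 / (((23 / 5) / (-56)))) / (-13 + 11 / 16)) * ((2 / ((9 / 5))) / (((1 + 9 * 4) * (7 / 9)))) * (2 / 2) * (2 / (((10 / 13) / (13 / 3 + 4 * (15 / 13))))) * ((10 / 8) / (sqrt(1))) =83334220 / 1173529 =71.01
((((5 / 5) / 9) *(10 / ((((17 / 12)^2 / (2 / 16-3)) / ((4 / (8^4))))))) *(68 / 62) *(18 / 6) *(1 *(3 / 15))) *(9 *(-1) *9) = 5589 / 67456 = 0.08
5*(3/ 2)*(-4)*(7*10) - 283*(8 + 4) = -5496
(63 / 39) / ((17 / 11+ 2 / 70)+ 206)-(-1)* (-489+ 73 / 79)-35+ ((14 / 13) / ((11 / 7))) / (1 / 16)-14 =-474971722235 / 902811052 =-526.10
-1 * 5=-5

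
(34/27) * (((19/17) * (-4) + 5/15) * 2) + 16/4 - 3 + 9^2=5798/81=71.58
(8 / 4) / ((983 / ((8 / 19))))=16 / 18677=0.00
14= 14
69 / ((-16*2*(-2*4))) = 69 / 256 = 0.27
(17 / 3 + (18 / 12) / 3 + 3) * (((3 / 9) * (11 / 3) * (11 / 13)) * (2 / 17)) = 6655 / 5967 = 1.12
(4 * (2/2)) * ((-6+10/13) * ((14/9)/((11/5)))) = -19040/1287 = -14.79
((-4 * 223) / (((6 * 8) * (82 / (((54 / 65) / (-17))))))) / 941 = 2007 / 170528020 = 0.00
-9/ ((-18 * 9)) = 1/ 18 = 0.06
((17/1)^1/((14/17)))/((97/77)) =3179/194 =16.39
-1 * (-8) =8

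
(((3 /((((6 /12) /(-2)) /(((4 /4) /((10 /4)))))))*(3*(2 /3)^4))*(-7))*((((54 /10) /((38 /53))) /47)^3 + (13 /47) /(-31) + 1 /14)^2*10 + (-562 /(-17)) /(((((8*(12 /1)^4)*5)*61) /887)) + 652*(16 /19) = 2521313396496339266222046553265094437 /4584731839805943680711509296000000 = 549.94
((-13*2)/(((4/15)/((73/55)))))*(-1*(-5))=-14235/22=-647.05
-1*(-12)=12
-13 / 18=-0.72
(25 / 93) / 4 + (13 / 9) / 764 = 0.07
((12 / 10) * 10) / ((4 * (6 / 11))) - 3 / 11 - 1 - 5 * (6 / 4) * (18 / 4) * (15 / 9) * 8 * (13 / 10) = -12777 / 22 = -580.77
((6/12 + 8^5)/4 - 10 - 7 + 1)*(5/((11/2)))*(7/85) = 457863/748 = 612.12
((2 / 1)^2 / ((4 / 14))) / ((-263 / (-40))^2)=22400 / 69169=0.32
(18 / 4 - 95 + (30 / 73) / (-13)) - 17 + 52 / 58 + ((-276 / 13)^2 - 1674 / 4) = -26614554 / 357773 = -74.39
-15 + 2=-13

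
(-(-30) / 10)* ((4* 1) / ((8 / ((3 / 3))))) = 1.50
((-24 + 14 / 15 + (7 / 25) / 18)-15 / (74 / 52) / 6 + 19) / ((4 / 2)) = -96701 / 33300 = -2.90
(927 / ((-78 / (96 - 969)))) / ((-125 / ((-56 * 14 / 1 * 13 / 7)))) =120851.14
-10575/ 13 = -813.46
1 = 1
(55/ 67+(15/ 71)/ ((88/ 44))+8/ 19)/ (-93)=-81199/ 5603746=-0.01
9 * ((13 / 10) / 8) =1.46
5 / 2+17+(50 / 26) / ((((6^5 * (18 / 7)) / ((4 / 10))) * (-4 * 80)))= 19.50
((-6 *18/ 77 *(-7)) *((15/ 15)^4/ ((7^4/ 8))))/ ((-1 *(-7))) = 864/ 184877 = 0.00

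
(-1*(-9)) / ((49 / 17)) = 153 / 49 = 3.12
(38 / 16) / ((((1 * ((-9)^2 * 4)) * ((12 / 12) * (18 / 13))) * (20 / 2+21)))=247 / 1446336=0.00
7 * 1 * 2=14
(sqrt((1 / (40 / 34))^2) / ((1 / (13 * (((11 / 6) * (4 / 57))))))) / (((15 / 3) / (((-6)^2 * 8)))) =38896 / 475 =81.89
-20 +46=26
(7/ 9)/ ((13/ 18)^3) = 4536/ 2197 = 2.06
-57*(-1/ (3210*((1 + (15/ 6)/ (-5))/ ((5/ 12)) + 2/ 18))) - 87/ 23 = -1094529/ 290398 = -3.77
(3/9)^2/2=0.06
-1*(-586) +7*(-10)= 516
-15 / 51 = -5 / 17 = -0.29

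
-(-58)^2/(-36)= 841/9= 93.44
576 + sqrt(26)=581.10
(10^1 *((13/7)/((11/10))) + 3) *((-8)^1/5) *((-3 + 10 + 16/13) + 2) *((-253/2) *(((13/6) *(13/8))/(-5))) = -8697611/300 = -28992.04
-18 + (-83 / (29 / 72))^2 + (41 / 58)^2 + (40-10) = 142892353 / 3364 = 42476.92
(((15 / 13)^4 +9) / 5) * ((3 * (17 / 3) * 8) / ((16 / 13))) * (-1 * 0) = 0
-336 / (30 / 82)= -4592 / 5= -918.40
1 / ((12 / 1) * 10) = 1 / 120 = 0.01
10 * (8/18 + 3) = 310/9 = 34.44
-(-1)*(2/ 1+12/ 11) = 34/ 11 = 3.09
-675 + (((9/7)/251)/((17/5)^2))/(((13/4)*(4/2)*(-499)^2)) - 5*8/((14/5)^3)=-54511068606503000/80539722300401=-676.82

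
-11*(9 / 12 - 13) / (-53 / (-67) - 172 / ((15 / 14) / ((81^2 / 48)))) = -0.01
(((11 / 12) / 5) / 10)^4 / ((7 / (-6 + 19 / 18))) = -1303049 / 16329600000000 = -0.00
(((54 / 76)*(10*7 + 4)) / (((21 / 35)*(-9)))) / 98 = -185 / 1862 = -0.10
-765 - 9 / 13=-9954 / 13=-765.69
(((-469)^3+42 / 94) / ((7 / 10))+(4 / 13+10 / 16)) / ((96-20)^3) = -335.72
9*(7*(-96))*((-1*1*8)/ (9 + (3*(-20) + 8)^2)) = 48384/ 2713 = 17.83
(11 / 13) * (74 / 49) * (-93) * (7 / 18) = -12617 / 273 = -46.22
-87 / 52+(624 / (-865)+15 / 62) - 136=-192637123 / 1394380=-138.15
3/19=0.16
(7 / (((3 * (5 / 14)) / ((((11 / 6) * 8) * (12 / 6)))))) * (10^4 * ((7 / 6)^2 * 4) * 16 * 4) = 667774419.75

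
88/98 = 44/49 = 0.90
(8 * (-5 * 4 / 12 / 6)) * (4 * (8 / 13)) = -640 / 117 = -5.47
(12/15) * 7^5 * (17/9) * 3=1142876/15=76191.73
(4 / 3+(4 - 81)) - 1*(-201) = 125.33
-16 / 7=-2.29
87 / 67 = 1.30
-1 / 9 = -0.11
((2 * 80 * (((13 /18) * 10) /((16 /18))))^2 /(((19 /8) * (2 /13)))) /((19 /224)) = 19685120000 /361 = 54529418.28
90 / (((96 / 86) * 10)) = 8.06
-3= -3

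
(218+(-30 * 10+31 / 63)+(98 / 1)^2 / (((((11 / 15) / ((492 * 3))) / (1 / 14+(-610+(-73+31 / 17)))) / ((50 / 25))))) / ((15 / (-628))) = 38963052208214644 / 35343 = 1102426285494.01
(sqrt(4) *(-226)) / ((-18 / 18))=452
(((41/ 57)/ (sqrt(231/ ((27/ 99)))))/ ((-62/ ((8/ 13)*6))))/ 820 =-0.00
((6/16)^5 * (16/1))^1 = 243/2048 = 0.12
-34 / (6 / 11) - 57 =-119.33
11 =11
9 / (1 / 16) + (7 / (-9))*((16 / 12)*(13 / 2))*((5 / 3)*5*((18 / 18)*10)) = -33836 / 81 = -417.73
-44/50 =-22/25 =-0.88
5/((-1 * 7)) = -5/7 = -0.71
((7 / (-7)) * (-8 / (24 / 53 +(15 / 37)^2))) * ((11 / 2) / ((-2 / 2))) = -290228 / 4071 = -71.29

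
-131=-131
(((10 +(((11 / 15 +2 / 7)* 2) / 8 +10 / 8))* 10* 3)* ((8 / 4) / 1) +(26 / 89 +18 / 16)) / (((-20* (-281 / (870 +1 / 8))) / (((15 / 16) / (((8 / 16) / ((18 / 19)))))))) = 647937321309 / 3406025728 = 190.23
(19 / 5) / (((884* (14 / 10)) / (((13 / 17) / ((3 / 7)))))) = 19 / 3468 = 0.01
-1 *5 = -5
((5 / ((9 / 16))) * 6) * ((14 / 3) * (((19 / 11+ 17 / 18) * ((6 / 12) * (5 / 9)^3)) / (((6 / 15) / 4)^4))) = 370300000000 / 649539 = 570096.64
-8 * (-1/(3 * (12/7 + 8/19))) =266/213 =1.25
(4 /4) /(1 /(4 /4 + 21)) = 22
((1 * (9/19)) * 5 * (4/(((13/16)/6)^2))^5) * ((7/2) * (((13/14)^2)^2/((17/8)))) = 765887196662209204715520/534757342301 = 1432214457059.50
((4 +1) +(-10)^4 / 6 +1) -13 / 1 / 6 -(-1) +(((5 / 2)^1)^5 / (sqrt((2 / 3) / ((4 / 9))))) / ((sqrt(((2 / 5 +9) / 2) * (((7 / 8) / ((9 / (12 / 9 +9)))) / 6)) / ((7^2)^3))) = 10576330.19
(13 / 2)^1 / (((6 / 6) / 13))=169 / 2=84.50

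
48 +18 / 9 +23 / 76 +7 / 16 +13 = 19377 / 304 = 63.74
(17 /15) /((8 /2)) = 17 /60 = 0.28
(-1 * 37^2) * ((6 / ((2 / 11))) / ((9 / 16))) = -240944 / 3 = -80314.67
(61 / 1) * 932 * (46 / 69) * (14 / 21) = 25267.56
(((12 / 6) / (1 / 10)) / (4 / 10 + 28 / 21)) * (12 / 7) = 1800 / 91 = 19.78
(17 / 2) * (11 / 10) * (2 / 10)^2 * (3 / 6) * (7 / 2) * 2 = 1309 / 1000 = 1.31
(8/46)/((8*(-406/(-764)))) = 191/4669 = 0.04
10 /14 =5 /7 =0.71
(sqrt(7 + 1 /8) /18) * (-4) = -sqrt(114) /18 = -0.59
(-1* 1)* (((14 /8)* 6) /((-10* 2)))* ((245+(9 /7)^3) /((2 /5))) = 63573 /196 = 324.35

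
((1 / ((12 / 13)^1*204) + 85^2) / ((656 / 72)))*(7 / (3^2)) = 123807691 / 200736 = 616.77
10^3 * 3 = 3000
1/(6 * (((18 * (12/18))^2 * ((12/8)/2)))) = 1/648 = 0.00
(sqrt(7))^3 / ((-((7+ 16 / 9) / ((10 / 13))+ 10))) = -630 *sqrt(7) / 1927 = -0.86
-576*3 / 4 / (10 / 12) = -518.40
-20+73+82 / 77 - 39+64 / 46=29144 / 1771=16.46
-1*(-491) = 491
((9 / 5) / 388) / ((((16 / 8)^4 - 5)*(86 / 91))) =819 / 1835240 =0.00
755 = 755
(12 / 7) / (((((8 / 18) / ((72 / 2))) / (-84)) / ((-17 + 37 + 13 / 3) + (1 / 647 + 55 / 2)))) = -391177512 / 647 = -604602.03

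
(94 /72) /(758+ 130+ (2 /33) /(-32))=2068 /1406589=0.00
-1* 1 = -1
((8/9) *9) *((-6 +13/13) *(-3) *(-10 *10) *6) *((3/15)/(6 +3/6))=-28800/13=-2215.38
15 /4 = 3.75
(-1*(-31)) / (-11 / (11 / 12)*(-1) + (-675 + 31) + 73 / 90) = -0.05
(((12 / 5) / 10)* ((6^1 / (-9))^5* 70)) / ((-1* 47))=896 / 19035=0.05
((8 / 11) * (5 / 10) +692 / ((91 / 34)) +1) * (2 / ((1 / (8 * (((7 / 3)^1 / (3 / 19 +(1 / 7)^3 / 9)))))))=5086642323 / 82940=61329.18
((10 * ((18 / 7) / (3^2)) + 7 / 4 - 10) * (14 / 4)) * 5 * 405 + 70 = -305215 / 8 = -38151.88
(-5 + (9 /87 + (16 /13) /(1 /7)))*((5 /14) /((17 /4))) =0.31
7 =7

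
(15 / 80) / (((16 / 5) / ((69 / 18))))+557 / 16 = 17939 / 512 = 35.04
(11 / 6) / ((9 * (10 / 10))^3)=11 / 4374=0.00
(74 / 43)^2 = 5476 / 1849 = 2.96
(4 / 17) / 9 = 4 / 153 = 0.03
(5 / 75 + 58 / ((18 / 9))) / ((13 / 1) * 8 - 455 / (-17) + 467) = 3706 / 76215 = 0.05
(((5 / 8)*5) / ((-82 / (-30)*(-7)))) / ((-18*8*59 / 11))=1375 / 6502272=0.00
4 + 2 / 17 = 70 / 17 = 4.12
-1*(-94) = 94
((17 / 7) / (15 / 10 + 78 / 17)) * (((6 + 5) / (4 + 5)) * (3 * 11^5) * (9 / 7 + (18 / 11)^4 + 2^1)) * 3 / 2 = 37471906175 / 10143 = 3694361.25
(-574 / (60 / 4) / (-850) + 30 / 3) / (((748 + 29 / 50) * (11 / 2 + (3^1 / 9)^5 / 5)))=20747988 / 8505328531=0.00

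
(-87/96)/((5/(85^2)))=-41905/32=-1309.53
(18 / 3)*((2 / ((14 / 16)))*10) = 137.14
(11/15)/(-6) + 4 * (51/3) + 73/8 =27721/360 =77.00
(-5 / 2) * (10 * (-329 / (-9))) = -913.89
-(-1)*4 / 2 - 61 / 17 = -27 / 17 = -1.59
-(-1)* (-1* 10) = -10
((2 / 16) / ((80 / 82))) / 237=41 / 75840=0.00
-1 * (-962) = 962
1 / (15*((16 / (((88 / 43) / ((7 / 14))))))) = 11 / 645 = 0.02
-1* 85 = -85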